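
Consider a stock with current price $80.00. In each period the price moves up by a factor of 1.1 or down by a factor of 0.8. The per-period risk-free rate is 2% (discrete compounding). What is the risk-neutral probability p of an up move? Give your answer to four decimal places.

p = 0.7333

Risk-neutral probability p = (1 + 0.02 − 0.8)/(1.1 − 0.8) = 0.2200/0.3000 = 0.7333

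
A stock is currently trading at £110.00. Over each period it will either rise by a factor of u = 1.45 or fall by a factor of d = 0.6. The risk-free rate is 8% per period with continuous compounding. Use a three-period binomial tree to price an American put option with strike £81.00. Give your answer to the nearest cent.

£10.49

Risk-neutral probability p = (e^0.08 − 0.6)/(1.45 − 0.6) = 0.4833/0.8500 = 0.5686
Terminal stock prices: S_uuu = 335.3, S_uud = 138.8, S_udd = 57.42, S_ddd = 23.76
Terminal payoffs (K − S): max(-254.3, 0) = 0, max(-57.76, 0) = 0, max(23.58, 0) = 23.58, max(57.24, 0) = 57.24
Node uu (S = 231.3): continuation = e^(−0.08)·[0.5686·0.0000 + 0.4314·0.0000] = 0.0000; exercise value = 0.0000 ≤ continuation, so V_uu = 0.0000
Node ud (S = 95.7): continuation = e^(−0.08)·[0.5686·0.0000 + 0.4314·23.5800] = 9.3909; exercise value = 0.0000 ≤ continuation, so V_ud = 9.3909
Node dd (S = 39.6): continuation = e^(−0.08)·[0.5686·23.5800 + 0.4314·57.2400] = 35.1724; exercise value = 41.4000 > continuation, so V_dd = 41.4000 (exercise)
Node u (S = 159.5): continuation = e^(−0.08)·[0.5686·0.0000 + 0.4314·9.3909] = 3.7400; exercise value = 0.0000 ≤ continuation, so V_u = 3.7400
Node d (S = 66): continuation = e^(−0.08)·[0.5686·9.3909 + 0.4314·41.4000] = 21.4168; exercise value = 15.0000 ≤ continuation, so V_d = 21.4168
Node 0 (S = 110): continuation = e^(−0.08)·[0.5686·3.7400 + 0.4314·21.4168] = 10.4924; exercise value = 0.0000 ≤ continuation, so V_0 = 10.4924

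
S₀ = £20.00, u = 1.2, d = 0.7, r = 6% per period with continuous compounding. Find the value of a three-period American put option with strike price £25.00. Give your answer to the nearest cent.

Risk-neutral probability p = (e^0.06 − 0.7)/(1.2 − 0.7) = 0.3618/0.5000 = 0.7237
Terminal stock prices: S_uuu = 34.56, S_uud = 20.16, S_udd = 11.76, S_ddd = 6.86
Terminal payoffs (K − S): max(-9.56, 0) = 0, max(4.84, 0) = 4.84, max(13.24, 0) = 13.24, max(18.14, 0) = 18.14
Node uu (S = 28.8): continuation = e^(−0.06)·[0.7237·0.0000 + 0.2763·4.8400] = 1.2595; exercise value = 0.0000 ≤ continuation, so V_uu = 1.2595
Node ud (S = 16.8): continuation = e^(−0.06)·[0.7237·4.8400 + 0.2763·13.2400] = 6.7441; exercise value = 8.2000 > continuation, so V_ud = 8.2000 (exercise)
Node dd (S = 9.8): continuation = e^(−0.06)·[0.7237·13.2400 + 0.2763·18.1400] = 13.7441; exercise value = 15.2000 > continuation, so V_dd = 15.2000 (exercise)
Node u (S = 24): continuation = e^(−0.06)·[0.7237·1.2595 + 0.2763·8.2000] = 2.9923; exercise value = 1.0000 ≤ continuation, so V_u = 2.9923
Node d (S = 14): continuation = e^(−0.06)·[0.7237·8.2000 + 0.2763·15.2000] = 9.5441; exercise value = 11.0000 > continuation, so V_d = 11.0000 (exercise)
Node 0 (S = 20): continuation = e^(−0.06)·[0.7237·2.9923 + 0.2763·11.0000] = 4.9020; exercise value = 5.0000 > continuation, so V_0 = 5.0000 (exercise)

£5.00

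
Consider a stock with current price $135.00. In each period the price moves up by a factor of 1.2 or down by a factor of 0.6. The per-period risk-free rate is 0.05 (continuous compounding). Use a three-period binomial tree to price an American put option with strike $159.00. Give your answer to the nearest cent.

$33.93

Risk-neutral probability p = (e^0.05 − 0.6)/(1.2 − 0.6) = 0.4513/0.6000 = 0.7521
Terminal stock prices: S_uuu = 233.3, S_uud = 116.6, S_udd = 58.32, S_ddd = 29.16
Terminal payoffs (K − S): max(-74.28, 0) = 0, max(42.36, 0) = 42.36, max(100.7, 0) = 100.7, max(129.8, 0) = 129.8
Node uu (S = 194.4): continuation = e^(−0.05)·[0.7521·0.0000 + 0.2479·42.3600] = 9.9882; exercise value = 0.0000 ≤ continuation, so V_uu = 9.9882
Node ud (S = 97.2): continuation = e^(−0.05)·[0.7521·42.3600 + 0.2479·100.6800] = 54.0455; exercise value = 61.8000 > continuation, so V_ud = 61.8000 (exercise)
Node dd (S = 48.6): continuation = e^(−0.05)·[0.7521·100.6800 + 0.2479·129.8400] = 102.6455; exercise value = 110.4000 > continuation, so V_dd = 110.4000 (exercise)
Node u (S = 162): continuation = e^(−0.05)·[0.7521·9.9882 + 0.2479·61.8000] = 21.7179; exercise value = 0.0000 ≤ continuation, so V_u = 21.7179
Node d (S = 81): continuation = e^(−0.05)·[0.7521·61.8000 + 0.2479·110.4000] = 70.2455; exercise value = 78.0000 > continuation, so V_d = 78.0000 (exercise)
Node 0 (S = 135): continuation = e^(−0.05)·[0.7521·21.7179 + 0.2479·78.0000] = 33.9296; exercise value = 24.0000 ≤ continuation, so V_0 = 33.9296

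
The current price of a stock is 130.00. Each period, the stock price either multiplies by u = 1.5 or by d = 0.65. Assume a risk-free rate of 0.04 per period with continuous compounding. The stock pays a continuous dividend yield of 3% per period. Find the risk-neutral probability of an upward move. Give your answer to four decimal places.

Per-period risk-free factor R = e^0.04 = 1.0408; dividend-adjusted growth = e^(0.04−0.03) = 1.0101.
Risk-neutral probability p = (1.0101 − 0.65)/(1.5 − 0.65) = 0.3601/0.8500 = 0.4236

p = 0.4236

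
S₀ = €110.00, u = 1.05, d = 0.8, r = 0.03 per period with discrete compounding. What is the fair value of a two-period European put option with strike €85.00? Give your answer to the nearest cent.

Risk-neutral probability p = (1 + 0.03 − 0.8)/(1.05 − 0.8) = 0.2300/0.2500 = 0.9200
Terminal stock prices: S_uu = 121.3, S_ud = 92.4, S_dd = 70.4
Terminal payoffs (K − S): max(-36.28, 0) = 0, max(-7.4, 0) = 0, max(14.6, 0) = 14.6
Node u (S = 115.5): V_u = 1/1.03·[0.9200·0.0000 + 0.0800·0.0000] = 0.0000
Node d (S = 88): V_d = 1/1.03·[0.9200·0.0000 + 0.0800·14.6000] = 1.1340
Node 0 (S = 110): V_0 = 1/1.03·[0.9200·0.0000 + 0.0800·1.1340] = 0.0881

€0.09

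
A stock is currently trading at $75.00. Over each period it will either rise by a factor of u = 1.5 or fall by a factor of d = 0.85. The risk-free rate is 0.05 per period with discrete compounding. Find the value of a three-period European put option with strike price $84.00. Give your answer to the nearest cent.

$11.91

Risk-neutral probability p = (1 + 0.05 − 0.85)/(1.5 − 0.85) = 0.2000/0.6500 = 0.3077
Terminal stock prices: S_uuu = 253.1, S_uud = 143.4, S_udd = 81.28, S_ddd = 46.06
Terminal payoffs (K − S): max(-169.1, 0) = 0, max(-59.44, 0) = 0, max(2.719, 0) = 2.719, max(37.94, 0) = 37.94
Node uu (S = 168.8): V_uu = 1/1.05·[0.3077·0.0000 + 0.6923·0.0000] = 0.0000
Node ud (S = 95.62): V_ud = 1/1.05·[0.3077·0.0000 + 0.6923·2.7188] = 1.7926
Node dd (S = 54.19): V_dd = 1/1.05·[0.3077·2.7188 + 0.6923·37.9406] = 25.8125
Node u (S = 112.5): V_u = 1/1.05·[0.3077·0.0000 + 0.6923·1.7926] = 1.1819
Node d (S = 63.75): V_d = 1/1.05·[0.3077·1.7926 + 0.6923·25.8125] = 17.5445
Node 0 (S = 75): V_0 = 1/1.05·[0.3077·1.1819 + 0.6923·17.5445] = 11.9142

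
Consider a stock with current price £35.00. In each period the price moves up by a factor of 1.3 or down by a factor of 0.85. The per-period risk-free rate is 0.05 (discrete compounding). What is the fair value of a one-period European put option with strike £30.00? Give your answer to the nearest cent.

£0.13

Risk-neutral probability p = (1 + 0.05 − 0.85)/(1.3 − 0.85) = 0.2000/0.4500 = 0.4444
Terminal stock prices: S_u = 45.5, S_d = 29.75
Terminal payoffs (K − S): max(-15.5, 0) = 0, max(0.25, 0) = 0.25
Node 0 (S = 35): V_0 = 1/1.05·[0.4444·0.0000 + 0.5556·0.2500] = 0.1323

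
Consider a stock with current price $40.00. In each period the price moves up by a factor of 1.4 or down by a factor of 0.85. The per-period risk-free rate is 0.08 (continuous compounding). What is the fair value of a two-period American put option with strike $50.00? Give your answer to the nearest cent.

$10.00

Risk-neutral probability p = (e^0.08 − 0.85)/(1.4 − 0.85) = 0.2333/0.5500 = 0.4242
Terminal stock prices: S_uu = 78.4, S_ud = 47.6, S_dd = 28.9
Terminal payoffs (K − S): max(-28.4, 0) = 0, max(2.4, 0) = 2.4, max(21.1, 0) = 21.1
Node u (S = 56): continuation = e^(−0.08)·[0.4242·0.0000 + 0.5758·2.4000] = 1.2758; exercise value = 0.0000 ≤ continuation, so V_u = 1.2758
Node d (S = 34): continuation = e^(−0.08)·[0.4242·2.4000 + 0.5758·21.1000] = 12.1558; exercise value = 16.0000 > continuation, so V_d = 16.0000 (exercise)
Node 0 (S = 40): continuation = e^(−0.08)·[0.4242·1.2758 + 0.5758·16.0000] = 9.0046; exercise value = 10.0000 > continuation, so V_0 = 10.0000 (exercise)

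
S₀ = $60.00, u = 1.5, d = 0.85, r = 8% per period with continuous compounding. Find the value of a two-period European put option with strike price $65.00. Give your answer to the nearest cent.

Risk-neutral probability p = (e^0.08 − 0.85)/(1.5 − 0.85) = 0.2333/0.6500 = 0.3589
Terminal stock prices: S_uu = 135, S_ud = 76.5, S_dd = 43.35
Terminal payoffs (K − S): max(-70, 0) = 0, max(-11.5, 0) = 0, max(21.65, 0) = 21.65
Node u (S = 90): V_u = e^(−0.08)·[0.3589·0.0000 + 0.6411·0.0000] = 0.0000
Node d (S = 51): V_d = e^(−0.08)·[0.3589·0.0000 + 0.6411·21.6500] = 12.8126
Node 0 (S = 60): V_0 = e^(−0.08)·[0.3589·0.0000 + 0.6411·12.8126] = 7.5826

$7.58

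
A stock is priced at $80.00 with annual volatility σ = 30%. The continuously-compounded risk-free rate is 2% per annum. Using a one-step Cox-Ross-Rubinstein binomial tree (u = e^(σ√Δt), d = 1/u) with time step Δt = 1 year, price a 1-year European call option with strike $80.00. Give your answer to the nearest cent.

$12.58

CRR parameters: u = e^(σ√Δt) = e^(0.3·√1) = 1.3499, d = 1/u = 0.7408
Per-period rate: rΔt = 0.02·1 = 0.02, so R = e^0.02 = 1.0202
Risk-neutral probability p = (e^0.02 − 0.7408)/(1.3499 − 0.7408) = 0.2794/0.6090 = 0.4587
Terminal stock prices: S_u = 108, S_d = 59.27
Terminal payoffs (S − K): max(27.99, 0) = 27.99, max(-20.73, 0) = 0
Node 0 (S = 80): V_0 = e^(−0.02)·[0.4587·27.9887 + 0.5413·0.0000] = 12.5849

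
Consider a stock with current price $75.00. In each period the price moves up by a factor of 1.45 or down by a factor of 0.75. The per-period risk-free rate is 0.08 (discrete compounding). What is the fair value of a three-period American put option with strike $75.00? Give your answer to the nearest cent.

Risk-neutral probability p = (1 + 0.08 − 0.75)/(1.45 − 0.75) = 0.3300/0.7000 = 0.4714
Terminal stock prices: S_uuu = 228.6, S_uud = 118.3, S_udd = 61.17, S_ddd = 31.64
Terminal payoffs (K − S): max(-153.6, 0) = 0, max(-43.27, 0) = 0, max(13.83, 0) = 13.83, max(43.36, 0) = 43.36
Node uu (S = 157.7): continuation = 1/1.08·[0.4714·0.0000 + 0.5286·0.0000] = 0.0000; exercise value = 0.0000 ≤ continuation, so V_uu = 0.0000
Node ud (S = 81.56): continuation = 1/1.08·[0.4714·0.0000 + 0.5286·13.8281] = 6.7677; exercise value = 0.0000 ≤ continuation, so V_ud = 6.7677
Node dd (S = 42.19): continuation = 1/1.08·[0.4714·13.8281 + 0.5286·43.3594] = 27.2569; exercise value = 32.8125 > continuation, so V_dd = 32.8125 (exercise)
Node u (S = 108.8): continuation = 1/1.08·[0.4714·0.0000 + 0.5286·6.7677] = 3.3123; exercise value = 0.0000 ≤ continuation, so V_u = 3.3123
Node d (S = 56.25): continuation = 1/1.08·[0.4714·6.7677 + 0.5286·32.8125] = 19.0132; exercise value = 18.7500 ≤ continuation, so V_d = 19.0132
Node 0 (S = 75): continuation = 1/1.08·[0.4714·3.3123 + 0.5286·19.0132] = 10.7512; exercise value = 0.0000 ≤ continuation, so V_0 = 10.7512

$10.75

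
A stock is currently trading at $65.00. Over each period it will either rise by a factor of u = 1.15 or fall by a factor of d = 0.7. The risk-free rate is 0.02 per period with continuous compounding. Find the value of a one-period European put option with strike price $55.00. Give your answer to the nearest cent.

Risk-neutral probability p = (e^0.02 − 0.7)/(1.15 − 0.7) = 0.3202/0.4500 = 0.7116
Terminal stock prices: S_u = 74.75, S_d = 45.5
Terminal payoffs (K − S): max(-19.75, 0) = 0, max(9.5, 0) = 9.5
Node 0 (S = 65): V_0 = e^(−0.02)·[0.7116·0.0000 + 0.2884·9.5000] = 2.6859

$2.69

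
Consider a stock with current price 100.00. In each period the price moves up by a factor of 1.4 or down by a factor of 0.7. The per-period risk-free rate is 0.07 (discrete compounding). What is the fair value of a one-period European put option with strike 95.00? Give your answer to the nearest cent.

Risk-neutral probability p = (1 + 0.07 − 0.7)/(1.4 − 0.7) = 0.3700/0.7000 = 0.5286
Terminal stock prices: S_u = 140, S_d = 70
Terminal payoffs (K − S): max(-45, 0) = 0, max(25, 0) = 25
Node 0 (S = 100): V_0 = 1/1.07·[0.5286·0.0000 + 0.4714·25.0000] = 11.0147

11.01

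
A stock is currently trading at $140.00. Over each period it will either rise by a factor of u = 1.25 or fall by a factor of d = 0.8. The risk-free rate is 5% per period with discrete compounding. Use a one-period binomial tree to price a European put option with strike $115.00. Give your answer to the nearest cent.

$1.27

Risk-neutral probability p = (1 + 0.05 − 0.8)/(1.25 − 0.8) = 0.2500/0.4500 = 0.5556
Terminal stock prices: S_u = 175, S_d = 112
Terminal payoffs (K − S): max(-60, 0) = 0, max(3, 0) = 3
Node 0 (S = 140): V_0 = 1/1.05·[0.5556·0.0000 + 0.4444·3.0000] = 1.2698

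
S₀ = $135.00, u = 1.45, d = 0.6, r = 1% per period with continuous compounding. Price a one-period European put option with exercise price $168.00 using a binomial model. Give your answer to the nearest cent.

$44.58

Risk-neutral probability p = (e^0.01 − 0.6)/(1.45 − 0.6) = 0.4101/0.8500 = 0.4824
Terminal stock prices: S_u = 195.8, S_d = 81
Terminal payoffs (K − S): max(-27.75, 0) = 0, max(87, 0) = 87
Node 0 (S = 135): V_0 = e^(−0.01)·[0.4824·0.0000 + 0.5176·87.0000] = 44.5821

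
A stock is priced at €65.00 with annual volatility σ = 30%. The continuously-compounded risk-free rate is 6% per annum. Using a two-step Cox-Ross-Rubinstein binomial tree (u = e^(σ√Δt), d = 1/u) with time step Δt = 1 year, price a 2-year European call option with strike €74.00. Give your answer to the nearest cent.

CRR parameters: u = e^(σ√Δt) = e^(0.3·√1) = 1.3499, d = 1/u = 0.7408
Per-period rate: rΔt = 0.06·1 = 0.06, so R = e^0.06 = 1.0618
Risk-neutral probability p = (e^0.06 − 0.7408)/(1.3499 − 0.7408) = 0.3210/0.6090 = 0.5271
Terminal stock prices: S_uu = 118.4, S_ud = 65, S_dd = 35.67
Terminal payoffs (S − K): max(44.44, 0) = 44.44, max(-9, 0) = 0, max(-38.33, 0) = 0
Node u (S = 87.74): V_u = e^(−0.06)·[0.5271·44.4377 + 0.4729·0.0000] = 22.0586
Node d (S = 48.15): V_d = e^(−0.06)·[0.5271·0.0000 + 0.4729·0.0000] = 0.0000
Node 0 (S = 65): V_0 = e^(−0.06)·[0.5271·22.0586 + 0.4729·0.0000] = 10.9497

€10.95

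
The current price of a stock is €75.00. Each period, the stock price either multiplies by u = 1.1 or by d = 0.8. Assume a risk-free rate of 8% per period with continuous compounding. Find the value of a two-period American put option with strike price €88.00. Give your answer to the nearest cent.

Risk-neutral probability p = (e^0.08 − 0.8)/(1.1 − 0.8) = 0.2833/0.3000 = 0.9443
Terminal stock prices: S_uu = 90.75, S_ud = 66, S_dd = 48
Terminal payoffs (K − S): max(-2.75, 0) = 0, max(22, 0) = 22, max(40, 0) = 40
Node u (S = 82.5): continuation = e^(−0.08)·[0.9443·0.0000 + 0.0557·22.0000] = 1.1314; exercise value = 5.5000 > continuation, so V_u = 5.5000 (exercise)
Node d (S = 60): continuation = e^(−0.08)·[0.9443·22.0000 + 0.0557·40.0000] = 21.2342; exercise value = 28.0000 > continuation, so V_d = 28.0000 (exercise)
Node 0 (S = 75): continuation = e^(−0.08)·[0.9443·5.5000 + 0.0557·28.0000] = 6.2342; exercise value = 13.0000 > continuation, so V_0 = 13.0000 (exercise)

€13.00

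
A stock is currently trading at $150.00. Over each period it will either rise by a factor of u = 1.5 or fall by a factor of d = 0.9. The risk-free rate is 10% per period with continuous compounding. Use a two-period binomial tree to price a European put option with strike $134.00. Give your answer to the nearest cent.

$4.43

Risk-neutral probability p = (e^0.1 − 0.9)/(1.5 − 0.9) = 0.2052/0.6000 = 0.3420
Terminal stock prices: S_uu = 337.5, S_ud = 202.5, S_dd = 121.5
Terminal payoffs (K − S): max(-203.5, 0) = 0, max(-68.5, 0) = 0, max(12.5, 0) = 12.5
Node u (S = 225): V_u = e^(−0.1)·[0.3420·0.0000 + 0.6580·0.0000] = 0.0000
Node d (S = 135): V_d = e^(−0.1)·[0.3420·0.0000 + 0.6580·12.5000] = 7.4428
Node 0 (S = 150): V_0 = e^(−0.1)·[0.3420·0.0000 + 0.6580·7.4428] = 4.4317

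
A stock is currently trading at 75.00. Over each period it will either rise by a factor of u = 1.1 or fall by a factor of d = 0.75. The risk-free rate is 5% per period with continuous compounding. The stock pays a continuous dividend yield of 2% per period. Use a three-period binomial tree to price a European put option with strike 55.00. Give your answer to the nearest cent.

Per-period risk-free factor R = e^0.05 = 1.0513; dividend-adjusted growth = e^(0.05−0.02) = 1.0305.
Risk-neutral probability p = (1.0305 − 0.75)/(1.1 − 0.75) = 0.2805/0.3500 = 0.8013
Terminal stock prices: S_uuu = 99.83, S_uud = 68.06, S_udd = 46.41, S_ddd = 31.64
Terminal payoffs (K − S): max(-44.83, 0) = 0, max(-13.06, 0) = 0, max(8.594, 0) = 8.594, max(23.36, 0) = 23.36
Node uu (S = 90.75): V_uu = e^(−0.05)·[0.8013·0.0000 + 0.1987·0.0000] = 0.0000
Node ud (S = 61.88): V_ud = e^(−0.05)·[0.8013·0.0000 + 0.1987·8.5938] = 1.6243
Node dd (S = 42.19): V_dd = e^(−0.05)·[0.8013·8.5938 + 0.1987·23.3594] = 10.9655
Node u (S = 82.5): V_u = e^(−0.05)·[0.8013·0.0000 + 0.1987·1.6243] = 0.3070
Node d (S = 56.25): V_d = e^(−0.05)·[0.8013·1.6243 + 0.1987·10.9655] = 3.3107
Node 0 (S = 75): V_0 = e^(−0.05)·[0.8013·0.3070 + 0.1987·3.3107] = 0.8598

0.86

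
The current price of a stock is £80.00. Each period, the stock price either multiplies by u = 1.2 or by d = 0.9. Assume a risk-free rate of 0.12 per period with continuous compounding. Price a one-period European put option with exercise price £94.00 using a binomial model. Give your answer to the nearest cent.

£4.72

Risk-neutral probability p = (e^0.12 − 0.9)/(1.2 − 0.9) = 0.2275/0.3000 = 0.7583
Terminal stock prices: S_u = 96, S_d = 72
Terminal payoffs (K − S): max(-2, 0) = 0, max(22, 0) = 22
Node 0 (S = 80): V_0 = e^(−0.12)·[0.7583·0.0000 + 0.2417·22.0000] = 4.7157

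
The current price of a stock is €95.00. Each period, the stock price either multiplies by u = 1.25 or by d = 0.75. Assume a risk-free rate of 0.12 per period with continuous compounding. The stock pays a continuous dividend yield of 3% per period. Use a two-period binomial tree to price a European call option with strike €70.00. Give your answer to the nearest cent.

Per-period risk-free factor R = e^0.12 = 1.1275; dividend-adjusted growth = e^(0.12−0.03) = 1.0942.
Risk-neutral probability p = (1.0942 − 0.75)/(1.25 − 0.75) = 0.3442/0.5000 = 0.6883
Terminal stock prices: S_uu = 148.4, S_ud = 89.06, S_dd = 53.44
Terminal payoffs (S − K): max(78.44, 0) = 78.44, max(19.06, 0) = 19.06, max(-16.56, 0) = 0
Node u (S = 118.8): V_u = e^(−0.12)·[0.6883·78.4375 + 0.3117·19.0625] = 53.1560
Node d (S = 71.25): V_d = e^(−0.12)·[0.6883·19.0625 + 0.3117·0.0000] = 11.6379
Node 0 (S = 95): V_0 = e^(−0.12)·[0.6883·53.1560 + 0.3117·11.6379] = 35.6691

€35.67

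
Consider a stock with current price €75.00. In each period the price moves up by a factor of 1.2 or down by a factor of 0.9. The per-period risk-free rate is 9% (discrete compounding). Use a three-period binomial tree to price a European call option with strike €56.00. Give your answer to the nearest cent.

Risk-neutral probability p = (1 + 0.09 − 0.9)/(1.2 − 0.9) = 0.1900/0.3000 = 0.6333
Terminal stock prices: S_uuu = 129.6, S_uud = 97.2, S_udd = 72.9, S_ddd = 54.68
Terminal payoffs (S − K): max(73.6, 0) = 73.6, max(41.2, 0) = 41.2, max(16.9, 0) = 16.9, max(-1.325, 0) = 0
Node uu (S = 108): V_uu = 1/1.09·[0.6333·73.6000 + 0.3667·41.2000] = 56.6239
Node ud (S = 81): V_ud = 1/1.09·[0.6333·41.2000 + 0.3667·16.9000] = 29.6239
Node dd (S = 60.75): V_dd = 1/1.09·[0.6333·16.9000 + 0.3667·0.0000] = 9.8196
Node u (S = 90): V_u = 1/1.09·[0.6333·56.6239 + 0.3667·29.6239] = 42.8659
Node d (S = 67.5): V_d = 1/1.09·[0.6333·29.6239 + 0.3667·9.8196] = 20.5159
Node 0 (S = 75): V_0 = 1/1.09·[0.6333·42.8659 + 0.3667·20.5159] = 31.8082

€31.81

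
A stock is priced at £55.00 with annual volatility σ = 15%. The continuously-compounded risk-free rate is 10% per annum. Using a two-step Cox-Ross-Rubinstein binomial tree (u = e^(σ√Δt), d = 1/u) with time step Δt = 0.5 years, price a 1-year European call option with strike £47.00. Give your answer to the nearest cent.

CRR parameters: u = e^(σ√Δt) = e^(0.15·√0.5) = 1.1119, d = 1/u = 0.8994
Per-period rate: rΔt = 0.1·0.5 = 0.05, so R = e^0.05 = 1.0513
Risk-neutral probability p = (e^0.05 − 0.8994)/(1.1119 − 0.8994) = 0.1519/0.2125 = 0.7148
Terminal stock prices: S_uu = 68, S_ud = 55, S_dd = 44.49
Terminal payoffs (S − K): max(21, 0) = 21, max(8, 0) = 8, max(-2.513, 0) = 0
Node u (S = 61.15): V_u = e^(−0.05)·[0.7148·20.9971 + 0.2852·8.0000] = 16.4465
Node d (S = 49.47): V_d = e^(−0.05)·[0.7148·8.0000 + 0.2852·0.0000] = 5.4391
Node 0 (S = 55): V_0 = e^(−0.05)·[0.7148·16.4465 + 0.2852·5.4391] = 12.6576

£12.66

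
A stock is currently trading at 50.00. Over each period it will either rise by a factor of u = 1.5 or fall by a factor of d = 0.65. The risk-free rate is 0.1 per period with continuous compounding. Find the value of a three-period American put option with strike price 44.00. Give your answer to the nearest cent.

Risk-neutral probability p = (e^0.1 − 0.65)/(1.5 − 0.65) = 0.4552/0.8500 = 0.5355
Terminal stock prices: S_uuu = 168.8, S_uud = 73.12, S_udd = 31.69, S_ddd = 13.73
Terminal payoffs (K − S): max(-124.8, 0) = 0, max(-29.12, 0) = 0, max(12.31, 0) = 12.31, max(30.27, 0) = 30.27
Node uu (S = 112.5): continuation = e^(−0.1)·[0.5355·0.0000 + 0.4645·0.0000] = 0.0000; exercise value = 0.0000 ≤ continuation, so V_uu = 0.0000
Node ud (S = 48.75): continuation = e^(−0.1)·[0.5355·0.0000 + 0.4645·12.3125] = 5.1750; exercise value = 0.0000 ≤ continuation, so V_ud = 5.1750
Node dd (S = 21.13): continuation = e^(−0.1)·[0.5355·12.3125 + 0.4645·30.2687] = 18.6878; exercise value = 22.8750 > continuation, so V_dd = 22.8750 (exercise)
Node u (S = 75): continuation = e^(−0.1)·[0.5355·0.0000 + 0.4645·5.1750] = 2.1750; exercise value = 0.0000 ≤ continuation, so V_u = 2.1750
Node d (S = 32.5): continuation = e^(−0.1)·[0.5355·5.1750 + 0.4645·22.8750] = 12.1218; exercise value = 11.5000 ≤ continuation, so V_d = 12.1218
Node 0 (S = 50): continuation = e^(−0.1)·[0.5355·2.1750 + 0.4645·12.1218] = 6.1487; exercise value = 0.0000 ≤ continuation, so V_0 = 6.1487

6.15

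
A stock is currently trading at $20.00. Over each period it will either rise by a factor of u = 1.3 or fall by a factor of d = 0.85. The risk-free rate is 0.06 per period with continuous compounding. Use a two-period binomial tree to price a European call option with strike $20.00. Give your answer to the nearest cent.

$3.64

Risk-neutral probability p = (e^0.06 − 0.85)/(1.3 − 0.85) = 0.2118/0.4500 = 0.4707
Terminal stock prices: S_uu = 33.8, S_ud = 22.1, S_dd = 14.45
Terminal payoffs (S − K): max(13.8, 0) = 13.8, max(2.1, 0) = 2.1, max(-5.55, 0) = 0
Node u (S = 26): V_u = e^(−0.06)·[0.4707·13.8000 + 0.5293·2.1000] = 7.1647
Node d (S = 17): V_d = e^(−0.06)·[0.4707·2.1000 + 0.5293·0.0000] = 0.9310
Node 0 (S = 20): V_0 = e^(−0.06)·[0.4707·7.1647 + 0.5293·0.9310] = 3.6404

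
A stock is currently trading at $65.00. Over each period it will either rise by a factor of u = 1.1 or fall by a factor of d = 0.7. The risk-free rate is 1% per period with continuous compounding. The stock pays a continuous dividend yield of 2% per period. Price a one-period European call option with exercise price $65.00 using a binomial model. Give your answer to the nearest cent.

$4.67

Per-period risk-free factor R = e^0.01 = 1.0101; dividend-adjusted growth = e^(0.01−0.02) = 0.9900.
Risk-neutral probability p = (0.9900 − 0.7)/(1.1 − 0.7) = 0.2900/0.4000 = 0.7251
Terminal stock prices: S_u = 71.5, S_d = 45.5
Terminal payoffs (S − K): max(6.5, 0) = 6.5, max(-19.5, 0) = 0
Node 0 (S = 65): V_0 = e^(−0.01)·[0.7251·6.5000 + 0.2749·0.0000] = 4.6664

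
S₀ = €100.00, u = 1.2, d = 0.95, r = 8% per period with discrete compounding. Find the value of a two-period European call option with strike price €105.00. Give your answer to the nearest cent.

€12.89

Risk-neutral probability p = (1 + 0.08 − 0.95)/(1.2 − 0.95) = 0.1300/0.2500 = 0.5200
Terminal stock prices: S_uu = 144, S_ud = 114, S_dd = 90.25
Terminal payoffs (S − K): max(39, 0) = 39, max(9, 0) = 9, max(-14.75, 0) = 0
Node u (S = 120): V_u = 1/1.08·[0.5200·39.0000 + 0.4800·9.0000] = 22.7778
Node d (S = 95): V_d = 1/1.08·[0.5200·9.0000 + 0.4800·0.0000] = 4.3333
Node 0 (S = 100): V_0 = 1/1.08·[0.5200·22.7778 + 0.4800·4.3333] = 12.8930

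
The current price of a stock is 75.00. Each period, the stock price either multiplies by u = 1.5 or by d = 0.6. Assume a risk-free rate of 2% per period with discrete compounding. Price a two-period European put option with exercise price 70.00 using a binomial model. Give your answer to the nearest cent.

Risk-neutral probability p = (1 + 0.02 − 0.6)/(1.5 − 0.6) = 0.4200/0.9000 = 0.4667
Terminal stock prices: S_uu = 168.8, S_ud = 67.5, S_dd = 27
Terminal payoffs (K − S): max(-98.75, 0) = 0, max(2.5, 0) = 2.5, max(43, 0) = 43
Node u (S = 112.5): V_u = 1/1.02·[0.4667·0.0000 + 0.5333·2.5000] = 1.3072
Node d (S = 45): V_d = 1/1.02·[0.4667·2.5000 + 0.5333·43.0000] = 23.6275
Node 0 (S = 75): V_0 = 1/1.02·[0.4667·1.3072 + 0.5333·23.6275] = 12.9523

12.95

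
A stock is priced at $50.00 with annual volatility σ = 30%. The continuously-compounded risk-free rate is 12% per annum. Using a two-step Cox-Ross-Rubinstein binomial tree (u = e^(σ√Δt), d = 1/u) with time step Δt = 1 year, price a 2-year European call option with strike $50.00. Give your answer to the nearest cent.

CRR parameters: u = e^(σ√Δt) = e^(0.3·√1) = 1.3499, d = 1/u = 0.7408
Per-period rate: rΔt = 0.12·1 = 0.12, so R = e^0.12 = 1.1275
Risk-neutral probability p = (e^0.12 − 0.7408)/(1.3499 − 0.7408) = 0.3867/0.6090 = 0.6349
Terminal stock prices: S_uu = 91.11, S_ud = 50, S_dd = 27.44
Terminal payoffs (S − K): max(41.11, 0) = 41.11, max(0, 0) = 0, max(-22.56, 0) = 0
Node u (S = 67.49): V_u = e^(−0.12)·[0.6349·41.1059 + 0.3651·0.0000] = 23.1469
Node d (S = 37.04): V_d = e^(−0.12)·[0.6349·0.0000 + 0.3651·0.0000] = 0.0000
Node 0 (S = 50): V_0 = e^(−0.12)·[0.6349·23.1469 + 0.3651·0.0000] = 13.0341

$13.03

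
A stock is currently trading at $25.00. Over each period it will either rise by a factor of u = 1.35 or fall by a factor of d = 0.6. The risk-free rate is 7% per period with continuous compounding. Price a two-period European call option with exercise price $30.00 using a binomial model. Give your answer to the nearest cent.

$5.37

Risk-neutral probability p = (e^0.07 − 0.6)/(1.35 − 0.6) = 0.4725/0.7500 = 0.6300
Terminal stock prices: S_uu = 45.56, S_ud = 20.25, S_dd = 9
Terminal payoffs (S − K): max(15.56, 0) = 15.56, max(-9.75, 0) = 0, max(-21, 0) = 0
Node u (S = 33.75): V_u = e^(−0.07)·[0.6300·15.5625 + 0.3700·0.0000] = 9.1417
Node d (S = 15): V_d = e^(−0.07)·[0.6300·0.0000 + 0.3700·0.0000] = 0.0000
Node 0 (S = 25): V_0 = e^(−0.07)·[0.6300·9.1417 + 0.3700·0.0000] = 5.3700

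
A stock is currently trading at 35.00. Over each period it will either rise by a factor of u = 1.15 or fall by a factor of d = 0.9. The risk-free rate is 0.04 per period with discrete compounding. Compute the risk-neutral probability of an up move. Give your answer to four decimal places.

Risk-neutral probability p = (1 + 0.04 − 0.9)/(1.15 − 0.9) = 0.1400/0.2500 = 0.5600

p = 0.5600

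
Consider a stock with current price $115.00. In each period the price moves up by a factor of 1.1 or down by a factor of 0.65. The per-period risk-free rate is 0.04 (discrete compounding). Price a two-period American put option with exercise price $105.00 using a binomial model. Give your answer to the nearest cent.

Risk-neutral probability p = (1 + 0.04 − 0.65)/(1.1 − 0.65) = 0.3900/0.4500 = 0.8667
Terminal stock prices: S_uu = 139.2, S_ud = 82.23, S_dd = 48.59
Terminal payoffs (K − S): max(-34.15, 0) = 0, max(22.77, 0) = 22.77, max(56.41, 0) = 56.41
Node u (S = 126.5): continuation = 1/1.04·[0.8667·0.0000 + 0.1333·22.7750] = 2.9199; exercise value = 0.0000 ≤ continuation, so V_u = 2.9199
Node d (S = 74.75): continuation = 1/1.04·[0.8667·22.7750 + 0.1333·56.4125] = 26.2115; exercise value = 30.2500 > continuation, so V_d = 30.2500 (exercise)
Node 0 (S = 115): continuation = 1/1.04·[0.8667·2.9199 + 0.1333·30.2500] = 6.3114; exercise value = 0.0000 ≤ continuation, so V_0 = 6.3114

$6.31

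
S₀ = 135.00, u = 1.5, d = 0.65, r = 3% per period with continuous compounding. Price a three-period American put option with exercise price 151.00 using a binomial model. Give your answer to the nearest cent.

Risk-neutral probability p = (e^0.03 − 0.65)/(1.5 − 0.65) = 0.3805/0.8500 = 0.4476
Terminal stock prices: S_uuu = 455.6, S_uud = 197.4, S_udd = 85.56, S_ddd = 37.07
Terminal payoffs (K − S): max(-304.6, 0) = 0, max(-46.44, 0) = 0, max(65.44, 0) = 65.44, max(113.9, 0) = 113.9
Node uu (S = 303.8): continuation = e^(−0.03)·[0.4476·0.0000 + 0.5524·0.0000] = 0.0000; exercise value = 0.0000 ≤ continuation, so V_uu = 0.0000
Node ud (S = 131.6): continuation = e^(−0.03)·[0.4476·0.0000 + 0.5524·65.4437] = 35.0831; exercise value = 19.3750 ≤ continuation, so V_ud = 35.0831
Node dd (S = 57.04): continuation = e^(−0.03)·[0.4476·65.4437 + 0.5524·113.9256] = 89.4998; exercise value = 93.9625 > continuation, so V_dd = 93.9625 (exercise)
Node u (S = 202.5): continuation = e^(−0.03)·[0.4476·0.0000 + 0.5524·35.0831] = 18.8074; exercise value = 0.0000 ≤ continuation, so V_u = 18.8074
Node d (S = 87.75): continuation = e^(−0.03)·[0.4476·35.0831 + 0.5524·93.9625] = 65.6103; exercise value = 63.2500 ≤ continuation, so V_d = 65.6103
Node 0 (S = 135): continuation = e^(−0.03)·[0.4476·18.8074 + 0.5524·65.6103] = 43.3417; exercise value = 16.0000 ≤ continuation, so V_0 = 43.3417

43.34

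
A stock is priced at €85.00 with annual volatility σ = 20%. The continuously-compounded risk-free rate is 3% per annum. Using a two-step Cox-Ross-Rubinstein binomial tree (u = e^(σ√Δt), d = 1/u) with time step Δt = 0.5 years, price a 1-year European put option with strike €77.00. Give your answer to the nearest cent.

€2.92

CRR parameters: u = e^(σ√Δt) = e^(0.2·√0.5) = 1.1519, d = 1/u = 0.8681
Per-period rate: rΔt = 0.03·0.5 = 0.015, so R = e^0.015 = 1.0151
Risk-neutral probability p = (e^0.015 − 0.8681)/(1.1519 − 0.8681) = 0.1470/0.2838 = 0.5180
Terminal stock prices: S_uu = 112.8, S_ud = 85, S_dd = 64.06
Terminal payoffs (K − S): max(-35.79, 0) = 0, max(-8, 0) = 0, max(12.94, 0) = 12.94
Node u (S = 97.91): V_u = e^(−0.015)·[0.5180·0.0000 + 0.4820·0.0000] = 0.0000
Node d (S = 73.79): V_d = e^(−0.015)·[0.5180·0.0000 + 0.4820·12.9407] = 6.1451
Node 0 (S = 85): V_0 = e^(−0.015)·[0.5180·0.0000 + 0.4820·6.1451] = 2.9181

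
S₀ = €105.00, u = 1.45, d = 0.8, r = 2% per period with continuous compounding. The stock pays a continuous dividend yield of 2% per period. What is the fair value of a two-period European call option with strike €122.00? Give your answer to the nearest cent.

Per-period risk-free factor R = e^0.02 = 1.0202; dividend-adjusted growth = e^(0.02−0.02) = 1.0000.
Risk-neutral probability p = (1.0000 − 0.8)/(1.45 − 0.8) = 0.2000/0.6500 = 0.3077
Terminal stock prices: S_uu = 220.8, S_ud = 121.8, S_dd = 67.2
Terminal payoffs (S − K): max(98.76, 0) = 98.76, max(-0.2, 0) = 0, max(-54.8, 0) = 0
Node u (S = 152.2): V_u = e^(−0.02)·[0.3077·98.7625 + 0.6923·0.0000] = 29.7867
Node d (S = 84): V_d = e^(−0.02)·[0.3077·0.0000 + 0.6923·0.0000] = 0.0000
Node 0 (S = 105): V_0 = e^(−0.02)·[0.3077·29.7867 + 0.6923·0.0000] = 8.9837

€8.98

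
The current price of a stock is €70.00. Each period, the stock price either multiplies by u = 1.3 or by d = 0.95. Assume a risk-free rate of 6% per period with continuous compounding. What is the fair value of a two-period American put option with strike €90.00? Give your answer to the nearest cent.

€20.00

Risk-neutral probability p = (e^0.06 − 0.95)/(1.3 − 0.95) = 0.1118/0.3500 = 0.3195
Terminal stock prices: S_uu = 118.3, S_ud = 86.45, S_dd = 63.17
Terminal payoffs (K − S): max(-28.3, 0) = 0, max(3.55, 0) = 3.55, max(26.83, 0) = 26.83
Node u (S = 91): continuation = e^(−0.06)·[0.3195·0.0000 + 0.6805·3.5500] = 2.2750; exercise value = 0.0000 ≤ continuation, so V_u = 2.2750
Node d (S = 66.5): continuation = e^(−0.06)·[0.3195·3.5500 + 0.6805·26.8250] = 18.2588; exercise value = 23.5000 > continuation, so V_d = 23.5000 (exercise)
Node 0 (S = 70): continuation = e^(−0.06)·[0.3195·2.2750 + 0.6805·23.5000] = 15.7443; exercise value = 20.0000 > continuation, so V_0 = 20.0000 (exercise)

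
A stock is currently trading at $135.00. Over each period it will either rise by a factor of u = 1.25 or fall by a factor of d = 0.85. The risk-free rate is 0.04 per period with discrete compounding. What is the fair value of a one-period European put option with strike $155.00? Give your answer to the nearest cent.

$20.32

Risk-neutral probability p = (1 + 0.04 − 0.85)/(1.25 − 0.85) = 0.1900/0.4000 = 0.4750
Terminal stock prices: S_u = 168.8, S_d = 114.8
Terminal payoffs (K − S): max(-13.75, 0) = 0, max(40.25, 0) = 40.25
Node 0 (S = 135): V_0 = 1/1.04·[0.4750·0.0000 + 0.5250·40.2500] = 20.3185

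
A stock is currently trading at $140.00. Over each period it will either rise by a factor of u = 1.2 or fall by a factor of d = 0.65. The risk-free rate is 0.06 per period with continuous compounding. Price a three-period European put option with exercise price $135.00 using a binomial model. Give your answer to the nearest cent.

$10.26

Risk-neutral probability p = (e^0.06 − 0.65)/(1.2 − 0.65) = 0.4118/0.5500 = 0.7488
Terminal stock prices: S_uuu = 241.9, S_uud = 131, S_udd = 70.98, S_ddd = 38.45
Terminal payoffs (K − S): max(-106.9, 0) = 0, max(3.96, 0) = 3.96, max(64.02, 0) = 64.02, max(96.55, 0) = 96.55
Node uu (S = 201.6): V_uu = e^(−0.06)·[0.7488·0.0000 + 0.2512·3.9600] = 0.9368
Node ud (S = 109.2): V_ud = e^(−0.06)·[0.7488·3.9600 + 0.2512·64.0200] = 17.9382
Node dd (S = 59.15): V_dd = e^(−0.06)·[0.7488·64.0200 + 0.2512·96.5525] = 67.9882
Node u (S = 168): V_u = e^(−0.06)·[0.7488·0.9368 + 0.2512·17.9382] = 4.9044
Node d (S = 91): V_d = e^(−0.06)·[0.7488·17.9382 + 0.2512·67.9882] = 28.7343
Node 0 (S = 140): V_0 = e^(−0.06)·[0.7488·4.9044 + 0.2512·28.7343] = 10.2564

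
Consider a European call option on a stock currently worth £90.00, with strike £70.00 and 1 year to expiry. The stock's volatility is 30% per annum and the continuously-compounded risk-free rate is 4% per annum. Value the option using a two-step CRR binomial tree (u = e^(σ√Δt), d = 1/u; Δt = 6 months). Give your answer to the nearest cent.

£25.47

CRR parameters: u = e^(σ√Δt) = e^(0.3·√0.5) = 1.2363, d = 1/u = 0.8089
Per-period rate: rΔt = 0.04·0.5 = 0.02, so R = e^0.02 = 1.0202
Risk-neutral probability p = (e^0.02 − 0.8089)/(1.2363 − 0.8089) = 0.2113/0.4275 = 0.4944
Terminal stock prices: S_uu = 137.6, S_ud = 90, S_dd = 58.88
Terminal payoffs (S − K): max(67.56, 0) = 67.56, max(20, 0) = 20, max(-11.12, 0) = 0
Node u (S = 111.3): V_u = e^(−0.02)·[0.4944·67.5619 + 0.5056·20.0000] = 42.6541
Node d (S = 72.8): V_d = e^(−0.02)·[0.4944·20.0000 + 0.5056·0.0000] = 9.6927
Node 0 (S = 90): V_0 = e^(−0.02)·[0.4944·42.6541 + 0.5056·9.6927] = 25.4750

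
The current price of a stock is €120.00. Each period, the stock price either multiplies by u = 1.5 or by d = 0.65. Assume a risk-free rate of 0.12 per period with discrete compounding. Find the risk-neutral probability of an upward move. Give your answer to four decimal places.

p = 0.5529

Risk-neutral probability p = (1 + 0.12 − 0.65)/(1.5 − 0.65) = 0.4700/0.8500 = 0.5529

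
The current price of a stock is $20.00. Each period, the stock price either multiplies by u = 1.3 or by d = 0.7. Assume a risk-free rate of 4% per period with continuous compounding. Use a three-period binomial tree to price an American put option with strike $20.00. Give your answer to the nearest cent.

$3.17

Risk-neutral probability p = (e^0.04 − 0.7)/(1.3 − 0.7) = 0.3408/0.6000 = 0.5680
Terminal stock prices: S_uuu = 43.94, S_uud = 23.66, S_udd = 12.74, S_ddd = 6.86
Terminal payoffs (K − S): max(-23.94, 0) = 0, max(-3.66, 0) = 0, max(7.26, 0) = 7.26, max(13.14, 0) = 13.14
Node uu (S = 33.8): continuation = e^(−0.04)·[0.5680·0.0000 + 0.4320·0.0000] = 0.0000; exercise value = 0.0000 ≤ continuation, so V_uu = 0.0000
Node ud (S = 18.2): continuation = e^(−0.04)·[0.5680·0.0000 + 0.4320·7.2600] = 3.0132; exercise value = 1.8000 ≤ continuation, so V_ud = 3.0132
Node dd (S = 9.8): continuation = e^(−0.04)·[0.5680·7.2600 + 0.4320·13.1400] = 9.4158; exercise value = 10.2000 > continuation, so V_dd = 10.2000 (exercise)
Node u (S = 26): continuation = e^(−0.04)·[0.5680·0.0000 + 0.4320·3.0132] = 1.2506; exercise value = 0.0000 ≤ continuation, so V_u = 1.2506
Node d (S = 14): continuation = e^(−0.04)·[0.5680·3.0132 + 0.4320·10.2000] = 5.8779; exercise value = 6.0000 > continuation, so V_d = 6.0000 (exercise)
Node 0 (S = 20): continuation = e^(−0.04)·[0.5680·1.2506 + 0.4320·6.0000] = 3.1728; exercise value = 0.0000 ≤ continuation, so V_0 = 3.1728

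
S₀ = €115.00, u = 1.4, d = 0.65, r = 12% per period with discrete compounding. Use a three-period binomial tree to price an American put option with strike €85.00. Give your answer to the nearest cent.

Risk-neutral probability p = (1 + 0.12 − 0.65)/(1.4 − 0.65) = 0.4700/0.7500 = 0.6267
Terminal stock prices: S_uuu = 315.6, S_uud = 146.5, S_udd = 68.02, S_ddd = 31.58
Terminal payoffs (K − S): max(-230.6, 0) = 0, max(-61.51, 0) = 0, max(16.98, 0) = 16.98, max(53.42, 0) = 53.42
Node uu (S = 225.4): continuation = 1/1.12·[0.6267·0.0000 + 0.3733·0.0000] = 0.0000; exercise value = 0.0000 ≤ continuation, so V_uu = 0.0000
Node ud (S = 104.7): continuation = 1/1.12·[0.6267·0.0000 + 0.3733·16.9775] = 5.6592; exercise value = 0.0000 ≤ continuation, so V_ud = 5.6592
Node dd (S = 48.59): continuation = 1/1.12·[0.6267·16.9775 + 0.3733·53.4181] = 27.3054; exercise value = 36.4125 > continuation, so V_dd = 36.4125 (exercise)
Node u (S = 161): continuation = 1/1.12·[0.6267·0.0000 + 0.3733·5.6592] = 1.8864; exercise value = 0.0000 ≤ continuation, so V_u = 1.8864
Node d (S = 74.75): continuation = 1/1.12·[0.6267·5.6592 + 0.3733·36.4125] = 15.3039; exercise value = 10.2500 ≤ continuation, so V_d = 15.3039
Node 0 (S = 115): continuation = 1/1.12·[0.6267·1.8864 + 0.3733·15.3039] = 6.1568; exercise value = 0.0000 ≤ continuation, so V_0 = 6.1568

€6.16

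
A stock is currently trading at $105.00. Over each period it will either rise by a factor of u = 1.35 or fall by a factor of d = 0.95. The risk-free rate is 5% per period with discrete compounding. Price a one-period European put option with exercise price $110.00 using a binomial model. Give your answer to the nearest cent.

Risk-neutral probability p = (1 + 0.05 − 0.95)/(1.35 − 0.95) = 0.1000/0.4000 = 0.2500
Terminal stock prices: S_u = 141.8, S_d = 99.75
Terminal payoffs (K − S): max(-31.75, 0) = 0, max(10.25, 0) = 10.25
Node 0 (S = 105): V_0 = 1/1.05·[0.2500·0.0000 + 0.7500·10.2500] = 7.3214

$7.32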